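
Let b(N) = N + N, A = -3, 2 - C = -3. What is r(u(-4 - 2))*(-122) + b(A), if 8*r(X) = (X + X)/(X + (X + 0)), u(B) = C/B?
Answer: -85/4 ≈ -21.250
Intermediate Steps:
C = 5 (C = 2 - 1*(-3) = 2 + 3 = 5)
b(N) = 2*N
u(B) = 5/B
r(X) = ⅛ (r(X) = ((X + X)/(X + (X + 0)))/8 = ((2*X)/(X + X))/8 = ((2*X)/((2*X)))/8 = ((2*X)*(1/(2*X)))/8 = (⅛)*1 = ⅛)
r(u(-4 - 2))*(-122) + b(A) = (⅛)*(-122) + 2*(-3) = -61/4 - 6 = -85/4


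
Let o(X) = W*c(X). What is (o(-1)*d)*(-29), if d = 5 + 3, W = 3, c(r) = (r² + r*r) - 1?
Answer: -696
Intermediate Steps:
c(r) = -1 + 2*r² (c(r) = (r² + r²) - 1 = 2*r² - 1 = -1 + 2*r²)
o(X) = -3 + 6*X² (o(X) = 3*(-1 + 2*X²) = -3 + 6*X²)
d = 8
(o(-1)*d)*(-29) = ((-3 + 6*(-1)²)*8)*(-29) = ((-3 + 6*1)*8)*(-29) = ((-3 + 6)*8)*(-29) = (3*8)*(-29) = 24*(-29) = -696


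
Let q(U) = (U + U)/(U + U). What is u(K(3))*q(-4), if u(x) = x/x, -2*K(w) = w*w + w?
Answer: 1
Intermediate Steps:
K(w) = -w/2 - w²/2 (K(w) = -(w*w + w)/2 = -(w² + w)/2 = -(w + w²)/2 = -w/2 - w²/2)
u(x) = 1
q(U) = 1 (q(U) = (2*U)/((2*U)) = (2*U)*(1/(2*U)) = 1)
u(K(3))*q(-4) = 1*1 = 1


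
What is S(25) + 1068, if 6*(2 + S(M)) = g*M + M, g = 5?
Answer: 1091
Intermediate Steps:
S(M) = -2 + M (S(M) = -2 + (5*M + M)/6 = -2 + (6*M)/6 = -2 + M)
S(25) + 1068 = (-2 + 25) + 1068 = 23 + 1068 = 1091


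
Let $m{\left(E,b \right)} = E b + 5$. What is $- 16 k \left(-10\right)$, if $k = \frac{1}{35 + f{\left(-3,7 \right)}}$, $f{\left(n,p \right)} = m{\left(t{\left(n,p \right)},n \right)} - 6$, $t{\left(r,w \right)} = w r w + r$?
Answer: $\frac{40}{121} \approx 0.33058$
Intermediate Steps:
$t{\left(r,w \right)} = r + r w^{2}$ ($t{\left(r,w \right)} = r w w + r = r w^{2} + r = r + r w^{2}$)
$m{\left(E,b \right)} = 5 + E b$
$f{\left(n,p \right)} = -1 + n^{2} \left(1 + p^{2}\right)$ ($f{\left(n,p \right)} = \left(5 + n \left(1 + p^{2}\right) n\right) - 6 = \left(5 + n^{2} \left(1 + p^{2}\right)\right) - 6 = -1 + n^{2} \left(1 + p^{2}\right)$)
$k = \frac{1}{484}$ ($k = \frac{1}{35 - \left(1 - \left(-3\right)^{2} \left(1 + 7^{2}\right)\right)} = \frac{1}{35 - \left(1 - 9 \left(1 + 49\right)\right)} = \frac{1}{35 + \left(-1 + 9 \cdot 50\right)} = \frac{1}{35 + \left(-1 + 450\right)} = \frac{1}{35 + 449} = \frac{1}{484} \approx 0.0020661$)
$- 16 k \left(-10\right) = \left(-16\right) \frac{1}{484} \left(-10\right) = \left(- \frac{4}{121}\right) \left(-10\right) = \frac{40}{121}$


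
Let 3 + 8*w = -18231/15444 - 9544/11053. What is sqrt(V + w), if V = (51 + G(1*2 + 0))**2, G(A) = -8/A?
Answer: sqrt(3177800583431267794)/37933896 ≈ 46.993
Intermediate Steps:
w = -287004125/455206752 (w = -3/8 + (-18231/15444 - 9544/11053)/8 = -3/8 + (-18231*1/15444 - 9544*1/11053)/8 = -3/8 + (-6077/5148 - 9544/11053)/8 = -3/8 + (1/8)*(-116301593/56900844) = -3/8 - 116301593/455206752 = -287004125/455206752 ≈ -0.63049)
V = 2209 (V = (51 - 8/(1*2 + 0))**2 = (51 - 8/(2 + 0))**2 = (51 - 8/2)**2 = (51 - 8*1/2)**2 = (51 - 4)**2 = 47**2 = 2209)
sqrt(V + w) = sqrt(2209 - 287004125/455206752) = sqrt(1005264711043/455206752) = sqrt(3177800583431267794)/37933896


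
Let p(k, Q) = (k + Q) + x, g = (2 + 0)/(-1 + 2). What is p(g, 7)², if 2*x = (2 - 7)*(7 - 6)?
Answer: 169/4 ≈ 42.250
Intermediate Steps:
x = -5/2 (x = ((2 - 7)*(7 - 6))/2 = (-5*1)/2 = (½)*(-5) = -5/2 ≈ -2.5000)
g = 2 (g = 2/1 = 2*1 = 2)
p(k, Q) = -5/2 + Q + k (p(k, Q) = (k + Q) - 5/2 = (Q + k) - 5/2 = -5/2 + Q + k)
p(g, 7)² = (-5/2 + 7 + 2)² = (13/2)² = 169/4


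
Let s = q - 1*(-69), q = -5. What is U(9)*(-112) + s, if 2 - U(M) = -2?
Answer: -384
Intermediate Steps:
U(M) = 4 (U(M) = 2 - 1*(-2) = 2 + 2 = 4)
s = 64 (s = -5 - 1*(-69) = -5 + 69 = 64)
U(9)*(-112) + s = 4*(-112) + 64 = -448 + 64 = -384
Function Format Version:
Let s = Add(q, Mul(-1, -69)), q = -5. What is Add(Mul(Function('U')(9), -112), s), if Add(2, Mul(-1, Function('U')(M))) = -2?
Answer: -384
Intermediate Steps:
Function('U')(M) = 4 (Function('U')(M) = Add(2, Mul(-1, -2)) = Add(2, 2) = 4)
s = 64 (s = Add(-5, Mul(-1, -69)) = Add(-5, 69) = 64)
Add(Mul(Function('U')(9), -112), s) = Add(Mul(4, -112), 64) = Add(-448, 64) = -384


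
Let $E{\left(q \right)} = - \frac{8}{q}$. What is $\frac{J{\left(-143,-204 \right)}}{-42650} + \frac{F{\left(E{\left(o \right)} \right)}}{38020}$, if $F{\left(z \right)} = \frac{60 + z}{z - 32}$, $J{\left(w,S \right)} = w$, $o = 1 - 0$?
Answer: $\frac{1076283}{324310600} \approx 0.0033187$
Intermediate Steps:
$o = 1$ ($o = 1 + 0 = 1$)
$F{\left(z \right)} = \frac{60 + z}{-32 + z}$
$\frac{J{\left(-143,-204 \right)}}{-42650} + \frac{F{\left(E{\left(o \right)} \right)}}{38020} = - \frac{143}{-42650} + \frac{\frac{1}{-32 - \frac{8}{1}} \left(60 - \frac{8}{1}\right)}{38020} = \left(-143\right) \left(- \frac{1}{42650}\right) + \frac{60 - 8}{-32 - 8} \cdot \frac{1}{38020} = \frac{143}{42650} + \frac{60 - 8}{-32 - 8} \cdot \frac{1}{38020} = \frac{143}{42650} + \frac{1}{-40} \cdot 52 \cdot \frac{1}{38020} = \frac{143}{42650} + \left(- \frac{1}{40}\right) 52 \cdot \frac{1}{38020} = \frac{143}{42650} - \frac{13}{380200} = \frac{1076283}{324310600}$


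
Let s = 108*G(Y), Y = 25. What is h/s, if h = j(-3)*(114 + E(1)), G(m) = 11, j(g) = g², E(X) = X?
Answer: 115/132 ≈ 0.87121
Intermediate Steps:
s = 1188 (s = 108*11 = 1188)
h = 1035 (h = (-3)²*(114 + 1) = 9*115 = 1035)
h/s = 1035/1188 = 1035*(1/1188) = 115/132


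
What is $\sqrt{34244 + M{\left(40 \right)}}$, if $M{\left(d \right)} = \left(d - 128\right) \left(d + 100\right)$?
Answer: $6 \sqrt{609} \approx 148.07$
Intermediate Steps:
$M{\left(d \right)} = \left(-128 + d\right) \left(100 + d\right)$
$\sqrt{34244 + M{\left(40 \right)}} = \sqrt{34244 - \left(13920 - 1600\right)} = \sqrt{34244 - 12320} = \sqrt{21924} = 6 \sqrt{609}$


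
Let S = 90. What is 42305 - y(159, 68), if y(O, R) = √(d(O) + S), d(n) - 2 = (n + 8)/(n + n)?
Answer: 42305 - √9356514/318 ≈ 42295.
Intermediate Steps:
d(n) = 2 + (8 + n)/(2*n) (d(n) = 2 + (n + 8)/(n + n) = 2 + (8 + n)/((2*n)) = 2 + (8 + n)*(1/(2*n)) = 2 + (8 + n)/(2*n))
y(O, R) = √(185/2 + 4/O) (y(O, R) = √((5/2 + 4/O) + 90) = √(185/2 + 4/O))
42305 - y(159, 68) = 42305 - √(370 + 16/159)/2 = 42305 - √(58846/159)/2 = 42305 - √9356514/159/2 = 42305 - √9356514/318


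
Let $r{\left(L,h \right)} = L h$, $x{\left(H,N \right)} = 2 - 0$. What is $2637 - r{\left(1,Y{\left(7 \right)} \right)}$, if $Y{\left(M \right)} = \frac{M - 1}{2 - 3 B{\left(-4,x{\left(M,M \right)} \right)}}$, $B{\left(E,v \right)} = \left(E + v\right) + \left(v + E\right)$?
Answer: $\frac{18456}{7} \approx 2636.6$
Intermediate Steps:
$x{\left(H,N \right)} = 2$ ($x{\left(H,N \right)} = 2 + 0 = 2$)
$B{\left(E,v \right)} = 2 E + 2 v$ ($B{\left(E,v \right)} = \left(E + v\right) + \left(E + v\right) = 2 E + 2 v$)
$Y{\left(M \right)} = - \frac{1}{14} + \frac{M}{14}$ ($Y{\left(M \right)} = \frac{M - 1}{2 - 3 \left(2 \left(-4\right) + 2 \cdot 2\right)} = \frac{-1 + M}{2 - 3 \left(-8 + 4\right)} = \frac{-1 + M}{2 - -12} = \frac{-1 + M}{2 + 12} = \frac{-1 + M}{14} = \left(-1 + M\right) \frac{1}{14} = - \frac{1}{14} + \frac{M}{14}$)
$2637 - r{\left(1,Y{\left(7 \right)} \right)} = 2637 - 1 \left(- \frac{1}{14} + \frac{1}{14} \cdot 7\right) = 2637 - 1 \left(- \frac{1}{14} + \frac{1}{2}\right) = 2637 - 1 \cdot \frac{3}{7} = 2637 - \frac{3}{7} = \frac{18456}{7}$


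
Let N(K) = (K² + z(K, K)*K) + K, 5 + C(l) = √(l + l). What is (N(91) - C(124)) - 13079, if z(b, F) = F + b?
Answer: 11860 - 2*√62 ≈ 11844.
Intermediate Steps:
C(l) = -5 + √2*√l (C(l) = -5 + √(l + l) = -5 + √(2*l) = -5 + √2*√l)
N(K) = K + 3*K² (N(K) = (K² + (K + K)*K) + K = (K² + (2*K)*K) + K = (K² + 2*K²) + K = 3*K² + K = K + 3*K²)
(N(91) - C(124)) - 13079 = (91*(1 + 3*91) - (-5 + √2*√124)) - 13079 = (91*(1 + 273) - (-5 + √2*(2*√31))) - 13079 = (91*274 - (-5 + 2*√62)) - 13079 = (24934 + (5 - 2*√62)) - 13079 = (24939 - 2*√62) - 13079 = 11860 - 2*√62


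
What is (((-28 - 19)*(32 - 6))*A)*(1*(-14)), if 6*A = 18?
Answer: 51324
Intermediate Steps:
A = 3 (A = (⅙)*18 = 3)
(((-28 - 19)*(32 - 6))*A)*(1*(-14)) = (((-28 - 19)*(32 - 6))*3)*(1*(-14)) = (-47*26*3)*(-14) = -1222*3*(-14) = -3666*(-14) = 51324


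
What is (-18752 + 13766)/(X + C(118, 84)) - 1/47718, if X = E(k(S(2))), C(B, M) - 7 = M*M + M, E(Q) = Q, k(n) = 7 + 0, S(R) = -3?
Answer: -118964551/170687286 ≈ -0.69697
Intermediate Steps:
k(n) = 7
C(B, M) = 7 + M + M² (C(B, M) = 7 + (M*M + M) = 7 + (M² + M) = 7 + (M + M²) = 7 + M + M²)
X = 7
(-18752 + 13766)/(X + C(118, 84)) - 1/47718 = (-18752 + 13766)/(7 + (7 + 84 + 84²)) - 1/47718 = -4986/(7 + (7 + 84 + 7056)) - 1*1/47718 = -4986/(7 + 7147) - 1/47718 = -4986/7154 - 1/47718 = -4986*1/7154 - 1/47718 = -2493/3577 - 1/47718 = -118964551/170687286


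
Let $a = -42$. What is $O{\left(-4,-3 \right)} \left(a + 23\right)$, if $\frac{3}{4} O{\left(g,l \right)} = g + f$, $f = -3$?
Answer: $\frac{532}{3} \approx 177.33$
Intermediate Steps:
$O{\left(g,l \right)} = -4 + \frac{4 g}{3}$ ($O{\left(g,l \right)} = \frac{4 \left(g - 3\right)}{3} = \frac{4 \left(-3 + g\right)}{3} = -4 + \frac{4 g}{3}$)
$O{\left(-4,-3 \right)} \left(a + 23\right) = \left(-4 + \frac{4}{3} \left(-4\right)\right) \left(-42 + 23\right) = \left(-4 - \frac{16}{3}\right) \left(-19\right) = \left(- \frac{28}{3}\right) \left(-19\right) = \frac{532}{3}$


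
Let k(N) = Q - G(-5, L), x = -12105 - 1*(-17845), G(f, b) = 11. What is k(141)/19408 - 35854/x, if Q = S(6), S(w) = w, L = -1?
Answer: -24852969/3978640 ≈ -6.2466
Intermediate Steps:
Q = 6
x = 5740 (x = -12105 + 17845 = 5740)
k(N) = -5 (k(N) = 6 - 1*11 = 6 - 11 = -5)
k(141)/19408 - 35854/x = -5/19408 - 35854/5740 = -5*1/19408 - 35854*1/5740 = -5/19408 - 2561/410 = -24852969/3978640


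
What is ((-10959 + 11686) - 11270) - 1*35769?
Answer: -46312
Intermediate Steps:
((-10959 + 11686) - 11270) - 1*35769 = (727 - 11270) - 35769 = -10543 - 35769 = -46312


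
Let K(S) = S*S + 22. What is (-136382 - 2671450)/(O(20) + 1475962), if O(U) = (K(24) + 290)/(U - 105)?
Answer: -119332860/62727941 ≈ -1.9024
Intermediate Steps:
K(S) = 22 + S² (K(S) = S² + 22 = 22 + S²)
O(U) = 888/(-105 + U) (O(U) = ((22 + 24²) + 290)/(U - 105) = ((22 + 576) + 290)/(-105 + U) = (598 + 290)/(-105 + U) = 888/(-105 + U))
(-136382 - 2671450)/(O(20) + 1475962) = (-136382 - 2671450)/(888/(-105 + 20) + 1475962) = -2807832/(888/(-85) + 1475962) = -2807832/(888*(-1/85) + 1475962) = -2807832/(-888/85 + 1475962) = -2807832/125455882/85 = -2807832*85/125455882 = -119332860/62727941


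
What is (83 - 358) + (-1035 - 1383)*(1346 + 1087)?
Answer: -5883269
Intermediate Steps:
(83 - 358) + (-1035 - 1383)*(1346 + 1087) = -275 - 2418*2433 = -275 - 5882994 = -5883269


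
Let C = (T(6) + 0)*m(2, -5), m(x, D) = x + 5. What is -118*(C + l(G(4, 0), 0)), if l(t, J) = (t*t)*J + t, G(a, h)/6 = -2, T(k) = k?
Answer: -3540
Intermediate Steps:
m(x, D) = 5 + x
G(a, h) = -12 (G(a, h) = 6*(-2) = -12)
l(t, J) = t + J*t² (l(t, J) = t²*J + t = J*t² + t = t + J*t²)
C = 42 (C = (6 + 0)*(5 + 2) = 6*7 = 42)
-118*(C + l(G(4, 0), 0)) = -118*(42 - 12*(1 + 0*(-12))) = -118*(42 - 12*(1 + 0)) = -118*(42 - 12*1) = -118*(42 - 12) = -118*30 = -3540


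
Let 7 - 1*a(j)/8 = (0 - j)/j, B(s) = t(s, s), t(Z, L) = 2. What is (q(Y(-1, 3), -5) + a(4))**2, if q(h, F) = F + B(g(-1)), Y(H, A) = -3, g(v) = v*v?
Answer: 3721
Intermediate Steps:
g(v) = v**2
B(s) = 2
q(h, F) = 2 + F (q(h, F) = F + 2 = 2 + F)
a(j) = 64 (a(j) = 56 - 8*(0 - j)/j = 56 - 8*(-j)/j = 56 - 8*(-1) = 56 + 8 = 64)
(q(Y(-1, 3), -5) + a(4))**2 = ((2 - 5) + 64)**2 = (-3 + 64)**2 = 61**2 = 3721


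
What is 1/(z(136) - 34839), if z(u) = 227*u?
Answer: -1/3967 ≈ -0.00025208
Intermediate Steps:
1/(z(136) - 34839) = 1/(227*136 - 34839) = 1/(30872 - 34839) = 1/(-3967) = -1/3967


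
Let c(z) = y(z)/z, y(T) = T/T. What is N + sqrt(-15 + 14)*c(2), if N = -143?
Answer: -143 + I/2 ≈ -143.0 + 0.5*I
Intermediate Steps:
y(T) = 1
c(z) = 1/z
N + sqrt(-15 + 14)*c(2) = -143 + sqrt(-15 + 14)/2 = -143 + sqrt(-1)*(1/2) = -143 + I*(1/2) = -143 + I/2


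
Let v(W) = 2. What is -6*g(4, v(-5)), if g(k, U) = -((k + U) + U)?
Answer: 48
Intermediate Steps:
g(k, U) = -k - 2*U (g(k, U) = -((U + k) + U) = -(k + 2*U) = -k - 2*U)
-6*g(4, v(-5)) = -6*(-1*4 - 2*2) = -6*(-4 - 4) = -6*(-8) = 48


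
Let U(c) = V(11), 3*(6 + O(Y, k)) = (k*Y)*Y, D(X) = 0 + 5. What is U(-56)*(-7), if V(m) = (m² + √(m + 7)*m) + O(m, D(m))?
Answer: -6650/3 - 231*√2 ≈ -2543.4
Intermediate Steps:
D(X) = 5
O(Y, k) = -6 + k*Y²/3 (O(Y, k) = -6 + ((k*Y)*Y)/3 = -6 + ((Y*k)*Y)/3 = -6 + (k*Y²)/3 = -6 + k*Y²/3)
V(m) = -6 + 8*m²/3 + m*√(7 + m) (V(m) = (m² + √(m + 7)*m) + (-6 + (⅓)*5*m²) = (m² + √(7 + m)*m) + (-6 + 5*m²/3) = (m² + m*√(7 + m)) + (-6 + 5*m²/3) = -6 + 8*m²/3 + m*√(7 + m))
U(c) = 950/3 + 33*√2 (U(c) = -6 + (8/3)*11² + 11*√(7 + 11) = -6 + (8/3)*121 + 11*√18 = -6 + 968/3 + 11*(3*√2) = -6 + 968/3 + 33*√2 = 950/3 + 33*√2)
U(-56)*(-7) = (950/3 + 33*√2)*(-7) = -6650/3 - 231*√2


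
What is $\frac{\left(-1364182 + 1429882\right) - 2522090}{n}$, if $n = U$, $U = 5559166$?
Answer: $- \frac{1228195}{2779583} \approx -0.44186$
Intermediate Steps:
$n = 5559166$
$\frac{\left(-1364182 + 1429882\right) - 2522090}{n} = \frac{\left(-1364182 + 1429882\right) - 2522090}{5559166} = \left(65700 - 2522090\right) \frac{1}{5559166} = \left(-2456390\right) \frac{1}{5559166} = - \frac{1228195}{2779583}$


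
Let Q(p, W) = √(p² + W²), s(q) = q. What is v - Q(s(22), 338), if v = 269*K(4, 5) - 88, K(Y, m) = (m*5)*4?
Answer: 26812 - 2*√28682 ≈ 26473.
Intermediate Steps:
K(Y, m) = 20*m (K(Y, m) = (5*m)*4 = 20*m)
v = 26812 (v = 269*(20*5) - 88 = 269*100 - 88 = 26900 - 88 = 26812)
Q(p, W) = √(W² + p²)
v - Q(s(22), 338) = 26812 - √(338² + 22²) = 26812 - √(114244 + 484) = 26812 - √114728 = 26812 - 2*√28682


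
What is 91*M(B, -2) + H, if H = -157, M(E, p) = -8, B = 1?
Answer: -885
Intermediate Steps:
91*M(B, -2) + H = 91*(-8) - 157 = -728 - 157 = -885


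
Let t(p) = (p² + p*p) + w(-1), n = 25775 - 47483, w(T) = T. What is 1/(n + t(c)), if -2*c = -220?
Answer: 1/2491 ≈ 0.00040145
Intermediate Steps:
c = 110 (c = -½*(-220) = 110)
n = -21708
t(p) = -1 + 2*p² (t(p) = (p² + p*p) - 1 = (p² + p²) - 1 = 2*p² - 1 = -1 + 2*p²)
1/(n + t(c)) = 1/(-21708 + (-1 + 2*110²)) = 1/(-21708 + (-1 + 2*12100)) = 1/(-21708 + (-1 + 24200)) = 1/(-21708 + 24199) = 1/2491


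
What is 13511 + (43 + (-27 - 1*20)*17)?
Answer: 12755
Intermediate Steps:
13511 + (43 + (-27 - 1*20)*17) = 13511 + (43 + (-27 - 20)*17) = 13511 + (43 - 47*17) = 13511 + (43 - 799) = 13511 - 756 = 12755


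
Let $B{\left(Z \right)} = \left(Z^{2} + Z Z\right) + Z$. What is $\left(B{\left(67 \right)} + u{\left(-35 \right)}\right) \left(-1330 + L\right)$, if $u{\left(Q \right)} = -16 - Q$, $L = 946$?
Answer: $-3480576$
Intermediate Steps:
$B{\left(Z \right)} = Z + 2 Z^{2}$ ($B{\left(Z \right)} = \left(Z^{2} + Z^{2}\right) + Z = 2 Z^{2} + Z = Z + 2 Z^{2}$)
$\left(B{\left(67 \right)} + u{\left(-35 \right)}\right) \left(-1330 + L\right) = \left(67 \left(1 + 2 \cdot 67\right) - -19\right) \left(-1330 + 946\right) = \left(67 \left(1 + 134\right) + \left(-16 + 35\right)\right) \left(-384\right) = \left(67 \cdot 135 + 19\right) \left(-384\right) = \left(9045 + 19\right) \left(-384\right) = 9064 \left(-384\right) = -3480576$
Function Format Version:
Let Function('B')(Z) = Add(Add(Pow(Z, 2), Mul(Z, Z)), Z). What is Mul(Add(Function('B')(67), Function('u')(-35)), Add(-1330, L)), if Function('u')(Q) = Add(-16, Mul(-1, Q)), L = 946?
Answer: -3480576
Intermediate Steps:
Function('B')(Z) = Add(Z, Mul(2, Pow(Z, 2))) (Function('B')(Z) = Add(Add(Pow(Z, 2), Pow(Z, 2)), Z) = Add(Mul(2, Pow(Z, 2)), Z) = Add(Z, Mul(2, Pow(Z, 2))))
Mul(Add(Function('B')(67), Function('u')(-35)), Add(-1330, L)) = Mul(Add(Mul(67, Add(1, Mul(2, 67))), Add(-16, Mul(-1, -35))), Add(-1330, 946)) = Mul(Add(Mul(67, Add(1, 134)), Add(-16, 35)), -384) = Mul(Add(Mul(67, 135), 19), -384) = Mul(Add(9045, 19), -384) = Mul(9064, -384) = -3480576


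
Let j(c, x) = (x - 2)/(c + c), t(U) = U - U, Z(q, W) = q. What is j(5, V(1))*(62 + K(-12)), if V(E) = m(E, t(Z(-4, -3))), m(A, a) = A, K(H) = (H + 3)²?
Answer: -143/10 ≈ -14.300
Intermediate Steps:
K(H) = (3 + H)²
t(U) = 0
V(E) = E
j(c, x) = (-2 + x)/(2*c) (j(c, x) = (-2 + x)/((2*c)) = (-2 + x)*(1/(2*c)) = (-2 + x)/(2*c))
j(5, V(1))*(62 + K(-12)) = ((½)*(-2 + 1)/5)*(62 + (3 - 12)²) = ((½)*(⅕)*(-1))*(62 + (-9)²) = -(62 + 81)/10 = -⅒*143 = -143/10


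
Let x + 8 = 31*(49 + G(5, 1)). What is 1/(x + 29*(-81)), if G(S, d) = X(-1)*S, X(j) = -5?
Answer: -1/1613 ≈ -0.00061996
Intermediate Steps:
G(S, d) = -5*S
x = 736 (x = -8 + 31*(49 - 5*5) = -8 + 31*(49 - 25) = -8 + 31*24 = -8 + 744 = 736)
1/(x + 29*(-81)) = 1/(736 + 29*(-81)) = 1/(736 - 2349) = 1/(-1613) = -1/1613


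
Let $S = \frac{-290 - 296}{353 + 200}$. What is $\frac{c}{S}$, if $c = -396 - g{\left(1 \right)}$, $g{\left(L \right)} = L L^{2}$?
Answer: $\frac{219541}{586} \approx 374.64$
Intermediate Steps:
$g{\left(L \right)} = L^{3}$
$S = - \frac{586}{553} \approx -1.0597$
$c = -397$ ($c = -396 - 1^{3} = -396 - 1 = -397$)
$\frac{c}{S} = - \frac{397}{- \frac{586}{553}} = \left(-397\right) \left(- \frac{553}{586}\right) = \frac{219541}{586}$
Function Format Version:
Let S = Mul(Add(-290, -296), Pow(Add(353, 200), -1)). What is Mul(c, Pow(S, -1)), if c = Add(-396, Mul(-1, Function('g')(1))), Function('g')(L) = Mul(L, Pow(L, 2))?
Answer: Rational(219541, 586) ≈ 374.64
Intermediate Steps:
Function('g')(L) = Pow(L, 3)
S = Rational(-586, 553) (S = Mul(-586, Pow(553, -1)) = Mul(-586, Rational(1, 553)) = Rational(-586, 553) ≈ -1.0597)
c = -397 (c = Add(-396, Mul(-1, Pow(1, 3))) = Add(-396, Mul(-1, 1)) = Add(-396, -1) = -397)
Mul(c, Pow(S, -1)) = Mul(-397, Pow(Rational(-586, 553), -1)) = Mul(-397, Rational(-553, 586)) = Rational(219541, 586)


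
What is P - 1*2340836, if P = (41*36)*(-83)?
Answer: -2463344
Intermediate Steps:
P = -122508 (P = 1476*(-83) = -122508)
P - 1*2340836 = -122508 - 1*2340836 = -122508 - 2340836 = -2463344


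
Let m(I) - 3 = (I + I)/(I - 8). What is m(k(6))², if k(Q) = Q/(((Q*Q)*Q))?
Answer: 737881/82369 ≈ 8.9582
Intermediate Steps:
k(Q) = Q⁻² (k(Q) = Q/((Q²*Q)) = Q/(Q³) = Q/Q³ = Q⁻²)
m(I) = 3 + 2*I/(-8 + I) (m(I) = 3 + (I + I)/(I - 8) = 3 + (2*I)/(-8 + I) = 3 + 2*I/(-8 + I))
m(k(6))² = ((-24 + 5/6²)/(-8 + 6⁻²))² = ((-24 + 5*(1/36))/(-8 + 1/36))² = ((-24 + 5/36)/(-287/36))² = (-36/287*(-859/36))² = (859/287)² = 737881/82369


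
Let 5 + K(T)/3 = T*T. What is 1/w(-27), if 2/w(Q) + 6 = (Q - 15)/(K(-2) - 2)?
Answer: 6/5 ≈ 1.2000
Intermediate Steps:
K(T) = -15 + 3*T² (K(T) = -15 + 3*(T*T) = -15 + 3*T²)
w(Q) = 2/(-3 - Q/5) (w(Q) = 2/(-6 + (Q - 15)/((-15 + 3*(-2)²) - 2)) = 2/(-6 + (-15 + Q)/((-15 + 3*4) - 2)) = 2/(-6 + (-15 + Q)/((-15 + 12) - 2)) = 2/(-6 + (-15 + Q)/(-3 - 2)) = 2/(-6 + (-15 + Q)/(-5)) = 2/(-6 + (-15 + Q)*(-⅕)) = 2/(-6 + (3 - Q/5)) = 2/(-3 - Q/5))
1/w(-27) = 1/(-10/(15 - 27)) = 1/(-10/(-12)) = 1/(-10*(-1/12)) = 1/(⅚) = 6/5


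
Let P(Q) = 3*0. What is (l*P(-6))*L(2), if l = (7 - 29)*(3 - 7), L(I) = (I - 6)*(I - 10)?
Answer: 0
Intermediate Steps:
P(Q) = 0
L(I) = (-10 + I)*(-6 + I) (L(I) = (-6 + I)*(-10 + I) = (-10 + I)*(-6 + I))
l = 88 (l = -22*(-4) = 88)
(l*P(-6))*L(2) = (88*0)*(60 + 2**2 - 16*2) = 0*(60 + 4 - 32) = 0*32 = 0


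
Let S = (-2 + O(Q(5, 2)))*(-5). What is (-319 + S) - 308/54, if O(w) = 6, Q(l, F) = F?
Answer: -9307/27 ≈ -344.70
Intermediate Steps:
S = -20 (S = (-2 + 6)*(-5) = 4*(-5) = -20)
(-319 + S) - 308/54 = (-319 - 20) - 308/54 = -339 - 308*1/54 = -339 - 154/27 = -9307/27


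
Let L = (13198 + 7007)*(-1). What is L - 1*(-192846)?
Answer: 172641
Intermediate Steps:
L = -20205 (L = 20205*(-1) = -20205)
L - 1*(-192846) = -20205 - 1*(-192846) = -20205 + 192846 = 172641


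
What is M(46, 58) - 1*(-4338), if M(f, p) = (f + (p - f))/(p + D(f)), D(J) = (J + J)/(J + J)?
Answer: 256000/59 ≈ 4339.0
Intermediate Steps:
D(J) = 1 (D(J) = (2*J)/((2*J)) = (2*J)*(1/(2*J)) = 1)
M(f, p) = p/(1 + p) (M(f, p) = (f + (p - f))/(p + 1) = p/(1 + p))
M(46, 58) - 1*(-4338) = 58/(1 + 58) - 1*(-4338) = 58/59 + 4338 = 256000/59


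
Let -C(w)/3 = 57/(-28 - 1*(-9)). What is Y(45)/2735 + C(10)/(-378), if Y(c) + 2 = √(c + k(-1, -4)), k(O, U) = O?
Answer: -2819/114870 + 2*√11/2735 ≈ -0.022115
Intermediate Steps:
Y(c) = -2 + √(-1 + c) (Y(c) = -2 + √(c - 1) = -2 + √(-1 + c))
C(w) = 9 (C(w) = -171/(-28 - 1*(-9)) = -171/(-28 + 9) = -171/(-19) = -171*(-1)/19 = -3*(-3) = 9)
Y(45)/2735 + C(10)/(-378) = (-2 + √(-1 + 45))/2735 + 9/(-378) = (-2 + √44)*(1/2735) + 9*(-1/378) = (-2 + 2*√11)*(1/2735) - 1/42 = (-2/2735 + 2*√11/2735) - 1/42 = -2819/114870 + 2*√11/2735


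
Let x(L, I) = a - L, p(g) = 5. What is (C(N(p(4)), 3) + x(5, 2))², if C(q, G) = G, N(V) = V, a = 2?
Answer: 0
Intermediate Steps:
x(L, I) = 2 - L
(C(N(p(4)), 3) + x(5, 2))² = (3 + (2 - 1*5))² = (3 + (2 - 5))² = (3 - 3)² = 0² = 0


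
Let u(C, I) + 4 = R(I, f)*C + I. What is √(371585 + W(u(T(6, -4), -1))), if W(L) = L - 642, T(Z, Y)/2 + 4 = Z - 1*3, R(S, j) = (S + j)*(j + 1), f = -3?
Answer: √370922 ≈ 609.03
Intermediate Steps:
R(S, j) = (1 + j)*(S + j) (R(S, j) = (S + j)*(1 + j) = (1 + j)*(S + j))
T(Z, Y) = -14 + 2*Z (T(Z, Y) = -8 + 2*(Z - 1*3) = -8 + 2*(Z - 3) = -8 + 2*(-3 + Z) = -8 + (-6 + 2*Z) = -14 + 2*Z)
u(C, I) = -4 + I + C*(6 - 2*I) (u(C, I) = -4 + ((I - 3 + (-3)² + I*(-3))*C + I) = -4 + ((I - 3 + 9 - 3*I)*C + I) = -4 + ((6 - 2*I)*C + I) = -4 + (C*(6 - 2*I) + I) = -4 + (I + C*(6 - 2*I)) = -4 + I + C*(6 - 2*I))
W(L) = -642 + L
√(371585 + W(u(T(6, -4), -1))) = √(371585 + (-642 + (-4 - 1 + 2*(-14 + 2*6)*(3 - 1*(-1))))) = √(371585 + (-642 + (-4 - 1 + 2*(-14 + 12)*(3 + 1)))) = √(371585 + (-642 + (-4 - 1 + 2*(-2)*4))) = √(371585 + (-642 + (-4 - 1 - 16))) = √(371585 + (-642 - 21)) = √(371585 - 663) = √370922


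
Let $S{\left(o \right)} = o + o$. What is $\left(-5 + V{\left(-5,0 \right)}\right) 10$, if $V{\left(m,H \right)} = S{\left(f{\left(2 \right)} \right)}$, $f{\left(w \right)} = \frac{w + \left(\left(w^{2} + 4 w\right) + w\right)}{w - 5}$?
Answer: $- \frac{470}{3} \approx -156.67$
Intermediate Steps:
$f{\left(w \right)} = \frac{w^{2} + 6 w}{-5 + w}$ ($f{\left(w \right)} = \frac{w + \left(w^{2} + 5 w\right)}{-5 + w} = \frac{w^{2} + 6 w}{-5 + w}$)
$S{\left(o \right)} = 2 o$
$V{\left(m,H \right)} = - \frac{32}{3}$ ($V{\left(m,H \right)} = 2 \frac{2 \left(6 + 2\right)}{-5 + 2} = 2 \cdot 2 \frac{1}{-3} \cdot 8 = 2 \cdot 2 \left(- \frac{1}{3}\right) 8 = 2 \left(- \frac{16}{3}\right) = - \frac{32}{3}$)
$\left(-5 + V{\left(-5,0 \right)}\right) 10 = \left(-5 - \frac{32}{3}\right) 10 = \left(- \frac{47}{3}\right) 10 = - \frac{470}{3}$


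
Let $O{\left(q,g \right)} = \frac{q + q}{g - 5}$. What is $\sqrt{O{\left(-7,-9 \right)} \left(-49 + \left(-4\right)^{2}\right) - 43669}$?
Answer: $i \sqrt{43702} \approx 209.05 i$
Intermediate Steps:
$O{\left(q,g \right)} = \frac{2 q}{-5 + g}$
$\sqrt{O{\left(-7,-9 \right)} \left(-49 + \left(-4\right)^{2}\right) - 43669} = \sqrt{2 \left(-7\right) \frac{1}{-5 - 9} \left(-49 + \left(-4\right)^{2}\right) - 43669} = \sqrt{2 \left(-7\right) \frac{1}{-14} \left(-49 + 16\right) - 43669} = \sqrt{2 \left(-7\right) \left(- \frac{1}{14}\right) \left(-33\right) - 43669} = \sqrt{1 \left(-33\right) - 43669} = \sqrt{-33 - 43669} = \sqrt{-43702} = i \sqrt{43702}$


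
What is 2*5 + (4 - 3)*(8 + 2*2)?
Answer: 22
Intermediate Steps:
2*5 + (4 - 3)*(8 + 2*2) = 10 + 1*(8 + 4) = 10 + 1*12 = 10 + 12 = 22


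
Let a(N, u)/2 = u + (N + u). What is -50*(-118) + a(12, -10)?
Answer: 5884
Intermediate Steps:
a(N, u) = 2*N + 4*u (a(N, u) = 2*(u + (N + u)) = 2*(N + 2*u) = 2*N + 4*u)
-50*(-118) + a(12, -10) = -50*(-118) + (2*12 + 4*(-10)) = 5900 + (24 - 40) = 5900 - 16 = 5884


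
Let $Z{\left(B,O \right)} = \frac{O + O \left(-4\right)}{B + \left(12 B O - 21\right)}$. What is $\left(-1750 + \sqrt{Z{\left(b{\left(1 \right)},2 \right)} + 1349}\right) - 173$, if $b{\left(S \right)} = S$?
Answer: $-1923 + \frac{7 \sqrt{110}}{2} \approx -1886.3$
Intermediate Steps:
$Z{\left(B,O \right)} = - \frac{3 O}{-21 + B + 12 B O}$ ($Z{\left(B,O \right)} = \frac{O - 4 O}{B + \left(12 B O - 21\right)} = \frac{\left(-3\right) O}{B + \left(-21 + 12 B O\right)} = \frac{\left(-3\right) O}{-21 + B + 12 B O} = - \frac{3 O}{-21 + B + 12 B O}$)
$\left(-1750 + \sqrt{Z{\left(b{\left(1 \right)},2 \right)} + 1349}\right) - 173 = \left(-1750 + \sqrt{\left(-3\right) 2 \frac{1}{-21 + 1 + 12 \cdot 1 \cdot 2} + 1349}\right) - 173 = \left(-1750 + \sqrt{\left(-3\right) 2 \frac{1}{-21 + 1 + 24} + 1349}\right) - 173 = \left(-1750 + \sqrt{\left(-3\right) 2 \cdot \frac{1}{4} + 1349}\right) - 173 = \left(-1750 + \sqrt{- \frac{3}{2} + 1349}\right) - 173 = \left(-1750 + \sqrt{\frac{2695}{2}}\right) - 173 = \left(-1750 + \frac{7 \sqrt{110}}{2}\right) - 173 = -1923 + \frac{7 \sqrt{110}}{2}$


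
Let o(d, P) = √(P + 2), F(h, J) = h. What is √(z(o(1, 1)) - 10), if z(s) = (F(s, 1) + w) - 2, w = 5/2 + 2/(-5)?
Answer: √(-990 + 100*√3)/10 ≈ 2.858*I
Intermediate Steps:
w = 21/10 (w = 5*(½) + 2*(-⅕) = 5/2 - ⅖ = 21/10 ≈ 2.1000)
o(d, P) = √(2 + P)
z(s) = ⅒ + s (z(s) = (s + 21/10) - 2 = (21/10 + s) - 2 = ⅒ + s)
√(z(o(1, 1)) - 10) = √((⅒ + √(2 + 1)) - 10) = √((⅒ + √3) - 10) = √(-99/10 + √3)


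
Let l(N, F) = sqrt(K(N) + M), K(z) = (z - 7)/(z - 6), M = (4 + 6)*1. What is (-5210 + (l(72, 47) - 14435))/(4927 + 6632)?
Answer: -19645/11559 + 5*sqrt(1914)/762894 ≈ -1.6993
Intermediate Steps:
M = 10 (M = 10*1 = 10)
K(z) = (-7 + z)/(-6 + z)
l(N, F) = sqrt(10 + (-7 + N)/(-6 + N)) (l(N, F) = sqrt((-7 + N)/(-6 + N) + 10) = sqrt(10 + (-7 + N)/(-6 + N)))
(-5210 + (l(72, 47) - 14435))/(4927 + 6632) = (-5210 + (sqrt((-67 + 11*72)/(-6 + 72)) - 14435))/(4927 + 6632) = (-5210 + (sqrt((-67 + 792)/66) - 14435))/11559 = (-5210 + (sqrt((1/66)*725) - 14435))*(1/11559) = (-5210 + (sqrt(725/66) - 14435))*(1/11559) = (-5210 + (5*sqrt(1914)/66 - 14435))*(1/11559) = (-5210 + (-14435 + 5*sqrt(1914)/66))*(1/11559) = (-19645 + 5*sqrt(1914)/66)*(1/11559) = -19645/11559 + 5*sqrt(1914)/762894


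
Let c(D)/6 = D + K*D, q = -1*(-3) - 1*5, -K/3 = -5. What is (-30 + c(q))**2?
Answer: 49284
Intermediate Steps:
K = 15 (K = -3*(-5) = 15)
q = -2 (q = 3 - 5 = -2)
c(D) = 96*D (c(D) = 6*(D + 15*D) = 6*(16*D) = 96*D)
(-30 + c(q))**2 = (-30 + 96*(-2))**2 = (-30 - 192)**2 = (-222)**2 = 49284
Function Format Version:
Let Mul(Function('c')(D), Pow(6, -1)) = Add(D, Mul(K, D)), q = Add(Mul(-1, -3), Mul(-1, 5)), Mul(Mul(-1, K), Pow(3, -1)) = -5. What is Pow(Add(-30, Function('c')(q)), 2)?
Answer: 49284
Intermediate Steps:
K = 15 (K = Mul(-3, -5) = 15)
q = -2 (q = Add(3, -5) = -2)
Function('c')(D) = Mul(96, D) (Function('c')(D) = Mul(6, Add(D, Mul(15, D))) = Mul(6, Mul(16, D)) = Mul(96, D))
Pow(Add(-30, Function('c')(q)), 2) = Pow(Add(-30, Mul(96, -2)), 2) = Pow(Add(-30, -192), 2) = Pow(-222, 2) = 49284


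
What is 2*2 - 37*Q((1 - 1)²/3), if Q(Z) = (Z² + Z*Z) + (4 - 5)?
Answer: 41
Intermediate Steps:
Q(Z) = -1 + 2*Z² (Q(Z) = (Z² + Z²) - 1 = 2*Z² - 1 = -1 + 2*Z²)
2*2 - 37*Q((1 - 1)²/3) = 2*2 - 37*(-1 + 2*((1 - 1)²/3)²) = 4 - 37*(-1 + 2*(0²*(⅓))²) = 4 - 37*(-1 + 2*(0*(⅓))²) = 4 - 37*(-1 + 2*0²) = 4 - 37*(-1 + 2*0) = 4 - 37*(-1 + 0) = 4 - 37*(-1) = 4 + 37 = 41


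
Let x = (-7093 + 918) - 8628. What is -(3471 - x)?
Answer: -18274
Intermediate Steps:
x = -14803 (x = -6175 - 8628 = -14803)
-(3471 - x) = -(3471 - 1*(-14803)) = -(3471 + 14803) = -1*18274 = -18274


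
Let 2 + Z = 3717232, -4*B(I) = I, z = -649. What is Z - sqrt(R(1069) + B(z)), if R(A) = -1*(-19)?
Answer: 3717230 - 5*sqrt(29)/2 ≈ 3.7172e+6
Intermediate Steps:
B(I) = -I/4
R(A) = 19
Z = 3717230 (Z = -2 + 3717232 = 3717230)
Z - sqrt(R(1069) + B(z)) = 3717230 - sqrt(19 - 1/4*(-649)) = 3717230 - sqrt(19 + 649/4) = 3717230 - sqrt(725/4) = 3717230 - 5*sqrt(29)/2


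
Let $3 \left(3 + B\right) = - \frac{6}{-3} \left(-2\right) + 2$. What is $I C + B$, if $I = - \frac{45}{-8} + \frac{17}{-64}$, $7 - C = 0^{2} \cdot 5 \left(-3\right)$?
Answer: $\frac{6499}{192} \approx 33.849$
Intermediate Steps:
$B = - \frac{11}{3}$ ($B = -3 + \frac{- \frac{6}{-3} \left(-2\right) + 2}{3} = -3 + \frac{\left(-6\right) \left(- \frac{1}{3}\right) \left(-2\right) + 2}{3} = -3 + \frac{2 \left(-2\right) + 2}{3} = -3 + \frac{-4 + 2}{3} = -3 + \frac{1}{3} \left(-2\right) = -3 - \frac{2}{3} = - \frac{11}{3} \approx -3.6667$)
$C = 7$ ($C = 7 - 0^{2} \cdot 5 \left(-3\right) = 7 - 0 \cdot 5 \left(-3\right) = 7 - 0 \left(-3\right) = 7 - 0 = 7 + 0 = 7$)
$I = \frac{343}{64}$ ($I = \left(-45\right) \left(- \frac{1}{8}\right) + 17 \left(- \frac{1}{64}\right) = \frac{45}{8} - \frac{17}{64} = \frac{343}{64} \approx 5.3594$)
$I C + B = \frac{343}{64} \cdot 7 - \frac{11}{3} = \frac{2401}{64} - \frac{11}{3} = \frac{6499}{192}$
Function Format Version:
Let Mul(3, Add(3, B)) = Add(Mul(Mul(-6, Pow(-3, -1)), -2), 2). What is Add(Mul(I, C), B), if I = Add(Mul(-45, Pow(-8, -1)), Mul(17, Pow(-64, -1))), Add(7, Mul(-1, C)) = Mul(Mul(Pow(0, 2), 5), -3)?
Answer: Rational(6499, 192) ≈ 33.849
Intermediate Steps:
B = Rational(-11, 3) (B = Add(-3, Mul(Rational(1, 3), Add(Mul(Mul(-6, Pow(-3, -1)), -2), 2))) = Add(-3, Mul(Rational(1, 3), Add(Mul(Mul(-6, Rational(-1, 3)), -2), 2))) = Add(-3, Mul(Rational(1, 3), Add(Mul(2, -2), 2))) = Add(-3, Mul(Rational(1, 3), Add(-4, 2))) = Add(-3, Mul(Rational(1, 3), -2)) = Add(-3, Rational(-2, 3)) = Rational(-11, 3) ≈ -3.6667)
C = 7 (C = Add(7, Mul(-1, Mul(Mul(Pow(0, 2), 5), -3))) = Add(7, Mul(-1, Mul(Mul(0, 5), -3))) = Add(7, Mul(-1, Mul(0, -3))) = Add(7, Mul(-1, 0)) = Add(7, 0) = 7)
I = Rational(343, 64) (I = Add(Mul(-45, Rational(-1, 8)), Mul(17, Rational(-1, 64))) = Add(Rational(45, 8), Rational(-17, 64)) = Rational(343, 64) ≈ 5.3594)
Add(Mul(I, C), B) = Add(Mul(Rational(343, 64), 7), Rational(-11, 3)) = Add(Rational(2401, 64), Rational(-11, 3)) = Rational(6499, 192)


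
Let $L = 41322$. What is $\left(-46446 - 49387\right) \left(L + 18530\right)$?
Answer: $-5735796716$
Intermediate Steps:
$\left(-46446 - 49387\right) \left(L + 18530\right) = \left(-46446 - 49387\right) \left(41322 + 18530\right) = \left(-95833\right) 59852 = -5735796716$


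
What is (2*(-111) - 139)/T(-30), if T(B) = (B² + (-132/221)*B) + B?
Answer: -79781/196230 ≈ -0.40657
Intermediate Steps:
T(B) = B² + 89*B/221 (T(B) = (B² + (-132*1/221)*B) + B = (B² - 132*B/221) + B = B² + 89*B/221)
(2*(-111) - 139)/T(-30) = (2*(-111) - 139)/(((1/221)*(-30)*(89 + 221*(-30)))) = (-222 - 139)/(((1/221)*(-30)*(89 - 6630))) = -361/((1/221)*(-30)*(-6541)) = -361/196230/221 = -361*221/196230 = -79781/196230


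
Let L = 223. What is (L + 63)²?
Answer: 81796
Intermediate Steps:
(L + 63)² = (223 + 63)² = 286² = 81796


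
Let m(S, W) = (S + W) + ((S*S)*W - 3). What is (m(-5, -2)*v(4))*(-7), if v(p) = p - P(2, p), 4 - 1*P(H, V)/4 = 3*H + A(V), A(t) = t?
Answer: 11760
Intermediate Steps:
P(H, V) = 16 - 12*H - 4*V (P(H, V) = 16 - 4*(3*H + V) = 16 - 4*(V + 3*H) = 16 + (-12*H - 4*V) = 16 - 12*H - 4*V)
m(S, W) = -3 + S + W + W*S² (m(S, W) = (S + W) + (S²*W - 3) = (S + W) + (W*S² - 3) = (S + W) + (-3 + W*S²) = -3 + S + W + W*S²)
v(p) = 8 + 5*p (v(p) = p - (16 - 12*2 - 4*p) = p - (16 - 24 - 4*p) = p - (-8 - 4*p) = p + (8 + 4*p) = 8 + 5*p)
(m(-5, -2)*v(4))*(-7) = ((-3 - 5 - 2 - 2*(-5)²)*(8 + 5*4))*(-7) = ((-3 - 5 - 2 - 2*25)*(8 + 20))*(-7) = ((-3 - 5 - 2 - 50)*28)*(-7) = -60*28*(-7) = -1680*(-7) = 11760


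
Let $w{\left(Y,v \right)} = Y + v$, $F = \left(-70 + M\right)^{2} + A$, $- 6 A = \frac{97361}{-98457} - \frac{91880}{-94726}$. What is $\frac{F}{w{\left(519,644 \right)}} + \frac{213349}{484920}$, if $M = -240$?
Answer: $\frac{72822284880867210659}{876626021892462120} \approx 83.071$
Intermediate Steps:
$A = \frac{88194463}{27979313346}$ ($A = - \frac{\frac{97361}{-98457} - \frac{91880}{-94726}}{6} = - \frac{97361 \left(- \frac{1}{98457}\right) - - \frac{45940}{47363}}{6} = - \frac{- \frac{97361}{98457} + \frac{45940}{47363}}{6} = \left(- \frac{1}{6}\right) \left(- \frac{88194463}{4663218891}\right) = \frac{88194463}{27979313346} \approx 0.0031521$)
$F = \frac{2688812100745063}{27979313346}$ ($F = \left(-70 - 240\right)^{2} + \frac{88194463}{27979313346} = \left(-310\right)^{2} + \frac{88194463}{27979313346} = 96100 + \frac{88194463}{27979313346} = \frac{2688812100745063}{27979313346} \approx 96100.0$)
$\frac{F}{w{\left(519,644 \right)}} + \frac{213349}{484920} = \frac{2688812100745063}{27979313346 \left(519 + 644\right)} + \frac{213349}{484920} = \frac{2688812100745063}{27979313346 \cdot 1163} + 213349 \cdot \frac{1}{484920} = \frac{2688812100745063}{27979313346} \cdot \frac{1}{1163} + \frac{213349}{484920} = \frac{2688812100745063}{32539941421398} + \frac{213349}{484920} = \frac{72822284880867210659}{876626021892462120}$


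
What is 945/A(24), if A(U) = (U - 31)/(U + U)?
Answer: -6480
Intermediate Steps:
A(U) = (-31 + U)/(2*U) (A(U) = (-31 + U)/((2*U)) = (-31 + U)*(1/(2*U)) = (-31 + U)/(2*U))
945/A(24) = 945/(((½)*(-31 + 24)/24)) = 945/(((½)*(1/24)*(-7))) = 945/(-7/48) = 945*(-48/7) = -6480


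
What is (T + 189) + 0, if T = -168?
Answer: 21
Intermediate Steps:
(T + 189) + 0 = (-168 + 189) + 0 = 21 + 0 = 21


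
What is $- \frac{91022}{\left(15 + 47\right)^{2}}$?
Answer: $- \frac{45511}{1922} \approx -23.679$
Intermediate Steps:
$- \frac{91022}{\left(15 + 47\right)^{2}} = - \frac{91022}{62^{2}} = - \frac{91022}{3844} = \left(-91022\right) \frac{1}{3844} = - \frac{45511}{1922}$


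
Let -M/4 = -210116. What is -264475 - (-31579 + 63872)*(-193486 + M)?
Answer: -20893125029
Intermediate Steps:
M = 840464 (M = -4*(-210116) = 840464)
-264475 - (-31579 + 63872)*(-193486 + M) = -264475 - (-31579 + 63872)*(-193486 + 840464) = -264475 - 32293*646978 = -264475 - 1*20892860554 = -264475 - 20892860554 = -20893125029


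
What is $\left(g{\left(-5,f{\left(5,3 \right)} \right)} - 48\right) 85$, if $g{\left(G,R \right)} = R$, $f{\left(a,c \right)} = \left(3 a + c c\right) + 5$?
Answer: $-1615$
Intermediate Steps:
$f{\left(a,c \right)} = 5 + c^{2} + 3 a$ ($f{\left(a,c \right)} = \left(3 a + c^{2}\right) + 5 = \left(c^{2} + 3 a\right) + 5 = 5 + c^{2} + 3 a$)
$\left(g{\left(-5,f{\left(5,3 \right)} \right)} - 48\right) 85 = \left(\left(5 + 3^{2} + 3 \cdot 5\right) - 48\right) 85 = \left(\left(5 + 9 + 15\right) - 48\right) 85 = \left(29 - 48\right) 85 = \left(-19\right) 85 = -1615$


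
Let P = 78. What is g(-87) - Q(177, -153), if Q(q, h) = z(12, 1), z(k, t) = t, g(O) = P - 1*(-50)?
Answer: 127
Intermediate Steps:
g(O) = 128 (g(O) = 78 - 1*(-50) = 78 + 50 = 128)
Q(q, h) = 1
g(-87) - Q(177, -153) = 128 - 1*1 = 128 - 1 = 127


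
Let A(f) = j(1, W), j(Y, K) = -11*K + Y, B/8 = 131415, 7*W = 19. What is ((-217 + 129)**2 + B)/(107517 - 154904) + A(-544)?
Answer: -16985622/331709 ≈ -51.206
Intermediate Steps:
W = 19/7 (W = (1/7)*19 = 19/7 ≈ 2.7143)
B = 1051320 (B = 8*131415 = 1051320)
j(Y, K) = Y - 11*K
A(f) = -202/7 (A(f) = 1 - 11*19/7 = 1 - 209/7 = -202/7)
((-217 + 129)**2 + B)/(107517 - 154904) + A(-544) = ((-217 + 129)**2 + 1051320)/(107517 - 154904) - 202/7 = ((-88)**2 + 1051320)/(-47387) - 202/7 = (7744 + 1051320)*(-1/47387) - 202/7 = 1059064*(-1/47387) - 202/7 = -1059064/47387 - 202/7 = -16985622/331709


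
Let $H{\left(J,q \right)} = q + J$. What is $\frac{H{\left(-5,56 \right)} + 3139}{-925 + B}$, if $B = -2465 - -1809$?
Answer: $- \frac{3190}{1581} \approx -2.0177$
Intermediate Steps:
$H{\left(J,q \right)} = J + q$
$B = -656$ ($B = -2465 + 1809 = -656$)
$\frac{H{\left(-5,56 \right)} + 3139}{-925 + B} = \frac{\left(-5 + 56\right) + 3139}{-925 - 656} = \frac{51 + 3139}{-1581} = 3190 \left(- \frac{1}{1581}\right) = - \frac{3190}{1581}$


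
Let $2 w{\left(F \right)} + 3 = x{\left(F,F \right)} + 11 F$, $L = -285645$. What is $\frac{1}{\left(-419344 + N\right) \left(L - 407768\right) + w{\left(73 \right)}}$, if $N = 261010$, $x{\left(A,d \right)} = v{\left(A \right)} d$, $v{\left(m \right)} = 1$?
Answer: $\frac{2}{219581708757} \approx 9.1082 \cdot 10^{-12}$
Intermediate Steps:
$x{\left(A,d \right)} = d$ ($x{\left(A,d \right)} = 1 d = d$)
$w{\left(F \right)} = - \frac{3}{2} + 6 F$ ($w{\left(F \right)} = - \frac{3}{2} + \frac{F + 11 F}{2} = - \frac{3}{2} + \frac{12 F}{2} = - \frac{3}{2} + 6 F$)
$\frac{1}{\left(-419344 + N\right) \left(L - 407768\right) + w{\left(73 \right)}} = \frac{1}{\left(-419344 + 261010\right) \left(-285645 - 407768\right) + \left(- \frac{3}{2} + 6 \cdot 73\right)} = \frac{1}{\left(-158334\right) \left(-693413\right) + \left(- \frac{3}{2} + 438\right)} = \frac{1}{109790853942 + \frac{873}{2}} = \frac{1}{\frac{219581708757}{2}} = \frac{2}{219581708757}$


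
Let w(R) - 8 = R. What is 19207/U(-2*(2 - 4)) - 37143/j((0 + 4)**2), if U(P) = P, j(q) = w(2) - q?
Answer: 43969/4 ≈ 10992.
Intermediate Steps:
w(R) = 8 + R
j(q) = 10 - q (j(q) = (8 + 2) - q = 10 - q)
19207/U(-2*(2 - 4)) - 37143/j((0 + 4)**2) = 19207/((-2*(2 - 4))) - 37143/(10 - (0 + 4)**2) = 19207/((-2*(-2))) - 37143/(10 - 1*4**2) = 19207/4 - 37143/(10 - 1*16) = 19207*(1/4) - 37143/(10 - 16) = 19207/4 - 37143/(-6) = 19207/4 - 37143*(-1/6) = 19207/4 + 12381/2 = 43969/4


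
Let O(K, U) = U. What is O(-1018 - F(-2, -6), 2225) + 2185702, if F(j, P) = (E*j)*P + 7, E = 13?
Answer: 2187927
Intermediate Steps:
F(j, P) = 7 + 13*P*j (F(j, P) = (13*j)*P + 7 = 13*P*j + 7 = 7 + 13*P*j)
O(-1018 - F(-2, -6), 2225) + 2185702 = 2225 + 2185702 = 2187927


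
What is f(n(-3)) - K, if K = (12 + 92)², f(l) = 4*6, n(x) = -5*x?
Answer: -10792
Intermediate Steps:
f(l) = 24
K = 10816 (K = 104² = 10816)
f(n(-3)) - K = 24 - 1*10816 = 24 - 10816 = -10792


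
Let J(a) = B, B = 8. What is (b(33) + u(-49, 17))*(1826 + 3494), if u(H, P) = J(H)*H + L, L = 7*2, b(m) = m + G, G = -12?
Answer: -1899240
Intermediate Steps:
J(a) = 8
b(m) = -12 + m (b(m) = m - 12 = -12 + m)
L = 14
u(H, P) = 14 + 8*H (u(H, P) = 8*H + 14 = 14 + 8*H)
(b(33) + u(-49, 17))*(1826 + 3494) = ((-12 + 33) + (14 + 8*(-49)))*(1826 + 3494) = (21 + (14 - 392))*5320 = (21 - 378)*5320 = -357*5320 = -1899240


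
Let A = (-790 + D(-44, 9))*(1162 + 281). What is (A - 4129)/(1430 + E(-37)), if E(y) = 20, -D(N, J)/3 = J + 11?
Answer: -1230679/1450 ≈ -848.74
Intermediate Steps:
D(N, J) = -33 - 3*J (D(N, J) = -3*(J + 11) = -3*(11 + J) = -33 - 3*J)
A = -1226550 (A = (-790 + (-33 - 3*9))*(1162 + 281) = (-790 + (-33 - 27))*1443 = (-790 - 60)*1443 = -850*1443 = -1226550)
(A - 4129)/(1430 + E(-37)) = (-1226550 - 4129)/(1430 + 20) = -1230679/1450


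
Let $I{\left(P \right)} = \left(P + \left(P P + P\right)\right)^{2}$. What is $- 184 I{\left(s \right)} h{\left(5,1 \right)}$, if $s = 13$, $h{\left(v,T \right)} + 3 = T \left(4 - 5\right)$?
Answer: $27986400$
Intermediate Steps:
$h{\left(v,T \right)} = -3 - T$ ($h{\left(v,T \right)} = -3 + T \left(4 - 5\right) = -3 + T \left(-1\right) = -3 - T$)
$I{\left(P \right)} = \left(P^{2} + 2 P\right)^{2}$ ($I{\left(P \right)} = \left(P + \left(P^{2} + P\right)\right)^{2} = \left(P + \left(P + P^{2}\right)\right)^{2} = \left(P^{2} + 2 P\right)^{2}$)
$- 184 I{\left(s \right)} h{\left(5,1 \right)} = - 184 \cdot 13^{2} \left(2 + 13\right)^{2} \left(-3 - 1\right) = - 184 \cdot 169 \cdot 15^{2} \left(-3 - 1\right) = - 184 \cdot 169 \cdot 225 \left(-4\right) = \left(-184\right) 38025 \left(-4\right) = \left(-6996600\right) \left(-4\right) = 27986400$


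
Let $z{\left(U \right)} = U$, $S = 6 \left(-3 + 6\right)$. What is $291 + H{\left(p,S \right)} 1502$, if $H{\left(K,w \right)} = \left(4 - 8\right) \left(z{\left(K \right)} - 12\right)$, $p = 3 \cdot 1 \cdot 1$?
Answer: $54363$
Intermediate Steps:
$S = 18$ ($S = 6 \cdot 3 = 18$)
$p = 3$ ($p = 3 \cdot 1 = 3$)
$H{\left(K,w \right)} = 48 - 4 K$ ($H{\left(K,w \right)} = \left(4 - 8\right) \left(K - 12\right) = - 4 \left(-12 + K\right) = 48 - 4 K$)
$291 + H{\left(p,S \right)} 1502 = 291 + \left(48 - 12\right) 1502 = 291 + 36 \cdot 1502 = 291 + 54072 = 54363$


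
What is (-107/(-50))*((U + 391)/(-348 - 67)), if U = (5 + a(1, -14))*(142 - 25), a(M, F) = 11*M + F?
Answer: -535/166 ≈ -3.2229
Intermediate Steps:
a(M, F) = F + 11*M
U = 234 (U = (5 + (-14 + 11*1))*(142 - 25) = (5 + (-14 + 11))*117 = (5 - 3)*117 = 2*117 = 234)
(-107/(-50))*((U + 391)/(-348 - 67)) = (-107/(-50))*((234 + 391)/(-348 - 67)) = (-107*(-1/50))*(625/(-415)) = 107*(625*(-1/415))/50 = (107/50)*(-125/83) = -535/166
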